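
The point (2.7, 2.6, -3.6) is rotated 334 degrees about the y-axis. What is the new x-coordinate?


Rotation about y-axis: x' = x*cos(theta) + z*sin(theta)
= 2.7 * 0.8988 + -3.6 * -0.4384
= 4.0049


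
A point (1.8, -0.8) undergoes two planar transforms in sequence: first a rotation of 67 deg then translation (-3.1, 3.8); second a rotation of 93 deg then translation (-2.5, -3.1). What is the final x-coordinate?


After transform 1:
x1 = cos(67)*1.8 - sin(67)*-0.8 + -3.1 = -1.6603
y1 = sin(67)*1.8 + cos(67)*-0.8 + 3.8 = 5.1443
After transform 2:
x2 = cos(93)*-1.6603 - sin(93)*5.1443 + -2.5
= -7.5504


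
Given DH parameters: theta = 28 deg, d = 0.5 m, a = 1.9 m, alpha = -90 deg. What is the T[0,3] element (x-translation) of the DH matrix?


T[0,3] = a * cos(theta)
= 1.9 * cos(28 deg)
= 1.9 * 0.8829
= 1.6776


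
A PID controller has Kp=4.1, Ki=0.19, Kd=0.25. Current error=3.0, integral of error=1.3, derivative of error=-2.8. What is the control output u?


u = Kp*e + Ki*int(e) + Kd*de/dt
= 4.1*3.0 + 0.19*1.3 + 0.25*(-2.8)
= 12.3 + 0.247 + -0.7
= 11.847


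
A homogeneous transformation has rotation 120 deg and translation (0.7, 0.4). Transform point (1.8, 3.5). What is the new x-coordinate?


x' = cos(theta)*px - sin(theta)*py + tx
= -0.5*1.8 - 0.866*3.5 + 0.7
= -3.2311


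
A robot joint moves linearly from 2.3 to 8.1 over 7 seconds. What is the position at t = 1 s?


s = t/T = 1/7 = 0.1429
p(t) = p0 + (pf-p0)*s
= 2.3 + (8.1 - 2.3) * 0.1429
= 3.1286


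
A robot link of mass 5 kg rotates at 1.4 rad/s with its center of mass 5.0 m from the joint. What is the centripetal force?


F = m * omega^2 * r
= 5 * 1.4^2 * 5.0
= 5 * 1.96 * 5.0
= 49.0 N


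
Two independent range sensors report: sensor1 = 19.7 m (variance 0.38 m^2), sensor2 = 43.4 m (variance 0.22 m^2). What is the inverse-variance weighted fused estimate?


w1 = (1/var1) / (1/var1 + 1/var2)
   = 2.6316 / (2.6316 + 4.5455) = 0.3667
w2 = 1 - w1 = 0.6333
fused = w1*s1 + w2*s2 = 7.2233 + 27.4867
= 34.71 m


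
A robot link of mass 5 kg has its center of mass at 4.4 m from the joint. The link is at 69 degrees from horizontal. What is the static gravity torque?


tau = m*g*L*cos(angle)
= 5 * 9.81 * 4.4 * cos(69 deg)
= 5 * 9.81 * 4.4 * 0.3584
= 77.343 Nm


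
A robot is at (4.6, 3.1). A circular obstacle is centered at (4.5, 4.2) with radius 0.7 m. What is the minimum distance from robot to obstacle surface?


center_dist = sqrt((4.6-4.5)^2 + (3.1-4.2)^2)
= sqrt(0.01 + 1.21)
= 1.1045
min_dist = center_dist - radius = 1.1045 - 0.7 = 0.4045 m


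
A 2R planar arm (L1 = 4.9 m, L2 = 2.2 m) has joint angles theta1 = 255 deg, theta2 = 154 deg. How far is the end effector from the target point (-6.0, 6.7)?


End effector via forward kinematics:
x = L1*cos(t1) + L2*cos(t1+t2) = 0.1751
y = L1*sin(t1) + L2*sin(t1+t2) = -3.0727
Distance to target:
d = sqrt((-6.0 - 0.1751)^2 + (6.7 - -3.0727)^2)
= sqrt(38.1321 + 95.5052)
= 11.5602 m


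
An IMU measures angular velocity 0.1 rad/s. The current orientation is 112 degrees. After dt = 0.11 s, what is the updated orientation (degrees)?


delta_theta = w * dt = 0.1 * 0.11 = 0.011 rad
= 0.6303 deg
theta_new = 112 + 0.6303 = 112.6303 deg


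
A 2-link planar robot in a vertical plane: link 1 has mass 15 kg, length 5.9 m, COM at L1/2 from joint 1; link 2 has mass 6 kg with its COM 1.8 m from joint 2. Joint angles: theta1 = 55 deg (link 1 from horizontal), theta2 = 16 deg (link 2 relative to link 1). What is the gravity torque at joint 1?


Horizontal distance from joint 1 to link-1 COM:
  x_c1 = (L1/2)*cos(t1) = 2.95 * 0.5736 = 1.6921 m
Horizontal distance from joint 1 to link-2 COM:
  x_c2 = L1*cos(t1) + Lc2*cos(t1+t2)
       = 5.9*0.5736 + 1.8*0.3256 = 3.9701 m
tau1 = m1*g*x_c1 + m2*g*x_c2
     = 15*9.81*1.6921 + 6*9.81*3.9701
     = 248.9852 + 233.6815
     = 482.6667 Nm


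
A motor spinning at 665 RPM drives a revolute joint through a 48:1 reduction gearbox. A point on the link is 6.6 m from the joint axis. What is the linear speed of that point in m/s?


omega_motor = 665 * 2*pi/60 = 69.6386 rad/s
omega_joint = omega_motor / 48 = 1.4508 rad/s
v = omega_joint * r = 1.4508 * 6.6
= 9.5753 m/s


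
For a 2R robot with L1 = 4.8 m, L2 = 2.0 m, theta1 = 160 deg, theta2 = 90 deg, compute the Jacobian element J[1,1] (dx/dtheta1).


J[1,1] = -L1*sin(t1) - L2*sin(t1+t2)
= -4.8*sin(160) - 2.0*sin(250)
= 0.2377


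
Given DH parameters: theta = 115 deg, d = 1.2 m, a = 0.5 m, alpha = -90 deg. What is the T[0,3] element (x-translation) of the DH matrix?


T[0,3] = a * cos(theta)
= 0.5 * cos(115 deg)
= 0.5 * -0.4226
= -0.2113


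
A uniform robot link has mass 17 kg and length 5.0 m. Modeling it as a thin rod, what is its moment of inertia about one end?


I = (1/3) * m * L^2
= (1/3) * 17 * 5.0^2
= 0.333333 * 17 * 25.0
= 141.6667 kg*m^2


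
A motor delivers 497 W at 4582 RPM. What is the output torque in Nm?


omega = 4582 * 2*pi/60 = 479.8259 rad/s
tau = P / omega = 497 / 479.8259
= 1.0358 Nm


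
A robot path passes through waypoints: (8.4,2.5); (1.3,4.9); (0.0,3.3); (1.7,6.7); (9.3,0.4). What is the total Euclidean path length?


Segment lengths:
  seg1 = sqrt((-7.1)^2 + (2.4)^2) = 7.4947
  seg2 = sqrt((-1.3)^2 + (-1.6)^2) = 2.0616
  seg3 = sqrt((1.7)^2 + (3.4)^2) = 3.8013
  seg4 = sqrt((7.6)^2 + (-6.3)^2) = 9.8717
Total = 23.2292


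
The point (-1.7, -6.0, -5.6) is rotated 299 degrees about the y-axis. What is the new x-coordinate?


Rotation about y-axis: x' = x*cos(theta) + z*sin(theta)
= -1.7 * 0.4848 + -5.6 * -0.8746
= 4.0737


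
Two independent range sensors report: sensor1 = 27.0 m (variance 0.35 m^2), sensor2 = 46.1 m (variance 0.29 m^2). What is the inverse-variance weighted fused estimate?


w1 = (1/var1) / (1/var1 + 1/var2)
   = 2.8571 / (2.8571 + 3.4483) = 0.4531
w2 = 1 - w1 = 0.5469
fused = w1*s1 + w2*s2 = 12.2344 + 25.2109
= 37.4453 m


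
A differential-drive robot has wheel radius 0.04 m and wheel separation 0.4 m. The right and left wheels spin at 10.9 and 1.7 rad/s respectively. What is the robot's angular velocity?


vR = r*wR = 0.04*10.9 = 0.436 m/s
vL = r*wL = 0.04*1.7 = 0.068 m/s
v = (vR+vL)/2 = 0.252 m/s
omega = (vR-vL)/L = 0.92 rad/s
angular velocity = 0.92 rad/s


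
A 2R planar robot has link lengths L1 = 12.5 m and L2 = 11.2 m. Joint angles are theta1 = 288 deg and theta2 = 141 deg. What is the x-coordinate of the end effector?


Convert angles to radians: theta1 = 5.0265, theta2 = 2.4609
x = L1*cos(theta1) + L2*cos(theta1+theta2)
x = 3.8627 + 4.0137
x = 7.8764


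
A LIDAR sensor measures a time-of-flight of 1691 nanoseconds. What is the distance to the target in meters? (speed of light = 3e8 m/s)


tof = 1691 ns = 1.691e-06 s
dist = c * tof / 2
= 3e8 * 1.691e-06 / 2
= 253.65 m


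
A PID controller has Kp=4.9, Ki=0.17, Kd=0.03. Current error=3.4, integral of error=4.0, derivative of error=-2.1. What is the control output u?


u = Kp*e + Ki*int(e) + Kd*de/dt
= 4.9*3.4 + 0.17*4.0 + 0.03*(-2.1)
= 16.66 + 0.68 + -0.063
= 17.277


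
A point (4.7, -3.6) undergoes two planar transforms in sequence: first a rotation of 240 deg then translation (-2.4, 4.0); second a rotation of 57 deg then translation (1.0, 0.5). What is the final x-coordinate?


After transform 1:
x1 = cos(240)*4.7 - sin(240)*-3.6 + -2.4 = -7.8677
y1 = sin(240)*4.7 + cos(240)*-3.6 + 4.0 = 1.7297
After transform 2:
x2 = cos(57)*-7.8677 - sin(57)*1.7297 + 1.0
= -4.7357


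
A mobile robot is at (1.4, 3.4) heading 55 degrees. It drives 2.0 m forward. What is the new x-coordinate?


x_new = x0 + d*cos(theta)
= 1.4 + 2.0*cos(55)
= 1.4 + 1.1472
= 2.5472


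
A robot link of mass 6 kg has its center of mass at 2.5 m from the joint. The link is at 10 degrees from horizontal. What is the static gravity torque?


tau = m*g*L*cos(angle)
= 6 * 9.81 * 2.5 * cos(10 deg)
= 6 * 9.81 * 2.5 * 0.9848
= 144.9145 Nm


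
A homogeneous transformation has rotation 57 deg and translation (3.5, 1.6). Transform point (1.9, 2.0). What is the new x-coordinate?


x' = cos(theta)*px - sin(theta)*py + tx
= 0.5446*1.9 - 0.8387*2.0 + 3.5
= 2.8575


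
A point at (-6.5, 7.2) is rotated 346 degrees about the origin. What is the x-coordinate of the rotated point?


x' = x*cos(theta) - y*sin(theta)
cos(346 deg) = 0.9703, sin(346 deg) = -0.2419
x' = -6.5 * 0.9703 - 7.2 * -0.2419
= -6.3069 - -1.7418
= -4.5651


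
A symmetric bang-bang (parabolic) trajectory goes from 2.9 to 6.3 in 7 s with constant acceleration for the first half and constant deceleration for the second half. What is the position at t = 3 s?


Symmetric rest-to-rest: each phase covers (pf-p0)/2 in time T/2. 0.5*a*(T/2)^2 = (pf-p0)/2 => a = 4*(pf-p0)/T^2
a = 4*(6.3-2.9)/7^2 = 0.2776
t = 3 is in the acceleration phase (t <= T/2).
p = p0 + 0.5*a*t^2 = 2.9 + 0.5*0.2776*3^2
= 4.149


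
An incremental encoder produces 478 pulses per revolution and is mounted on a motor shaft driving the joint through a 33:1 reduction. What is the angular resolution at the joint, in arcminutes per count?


counts per rev = 478
effective counts at joint = 478 * 33 = 15774
resolution = 360*60 / 15774
= 1.3693 arcmin/count


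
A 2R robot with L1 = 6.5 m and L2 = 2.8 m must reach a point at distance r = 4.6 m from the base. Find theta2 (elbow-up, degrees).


cos(theta2) = (r^2 - L1^2 - L2^2) / (2*L1*L2)
cos(theta2) = (21.16 - 42.25 - 7.84) / 36.4
cos(theta2) = -0.79478
theta2 = 142.6345 degrees


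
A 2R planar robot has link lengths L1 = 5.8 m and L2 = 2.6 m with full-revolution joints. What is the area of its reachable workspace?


r_max = L1 + L2 = 8.4 m
r_min = |L1 - L2| = 3.2 m
Area = pi*(r_max^2 - r_min^2)
= pi*(70.56 - 10.24)
= pi * 60.32
= 189.5009 m^2


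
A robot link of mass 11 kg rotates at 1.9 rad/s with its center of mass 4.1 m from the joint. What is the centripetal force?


F = m * omega^2 * r
= 11 * 1.9^2 * 4.1
= 11 * 3.61 * 4.1
= 162.811 N


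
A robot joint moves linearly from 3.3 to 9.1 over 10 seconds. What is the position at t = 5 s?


s = t/T = 5/10 = 0.5
p(t) = p0 + (pf-p0)*s
= 3.3 + (9.1 - 3.3) * 0.5
= 6.2


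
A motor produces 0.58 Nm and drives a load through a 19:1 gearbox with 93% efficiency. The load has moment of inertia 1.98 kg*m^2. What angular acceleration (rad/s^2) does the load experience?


tau_out = tau_motor * N * eta
= 0.58 * 19 * 0.93 = 10.2486 Nm
alpha = tau_out / I = 10.2486 / 1.98
= 5.1761 rad/s^2


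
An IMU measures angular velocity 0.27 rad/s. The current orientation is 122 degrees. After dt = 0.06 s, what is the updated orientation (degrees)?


delta_theta = w * dt = 0.27 * 0.06 = 0.0162 rad
= 0.9282 deg
theta_new = 122 + 0.9282 = 122.9282 deg


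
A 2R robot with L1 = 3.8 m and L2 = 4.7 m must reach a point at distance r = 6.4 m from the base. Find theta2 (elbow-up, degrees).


cos(theta2) = (r^2 - L1^2 - L2^2) / (2*L1*L2)
cos(theta2) = (40.96 - 14.44 - 22.09) / 35.72
cos(theta2) = 0.12402
theta2 = 82.8758 degrees


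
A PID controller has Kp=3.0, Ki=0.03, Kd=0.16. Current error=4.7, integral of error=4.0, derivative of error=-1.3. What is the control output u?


u = Kp*e + Ki*int(e) + Kd*de/dt
= 3.0*4.7 + 0.03*4.0 + 0.16*(-1.3)
= 14.1 + 0.12 + -0.208
= 14.012


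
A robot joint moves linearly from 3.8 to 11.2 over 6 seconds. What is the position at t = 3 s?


s = t/T = 3/6 = 0.5
p(t) = p0 + (pf-p0)*s
= 3.8 + (11.2 - 3.8) * 0.5
= 7.5


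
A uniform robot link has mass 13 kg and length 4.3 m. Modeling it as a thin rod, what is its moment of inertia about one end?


I = (1/3) * m * L^2
= (1/3) * 13 * 4.3^2
= 0.333333 * 13 * 18.49
= 80.1233 kg*m^2


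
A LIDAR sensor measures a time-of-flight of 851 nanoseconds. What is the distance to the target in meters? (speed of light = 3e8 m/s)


tof = 851 ns = 8.51e-07 s
dist = c * tof / 2
= 3e8 * 8.51e-07 / 2
= 127.65 m


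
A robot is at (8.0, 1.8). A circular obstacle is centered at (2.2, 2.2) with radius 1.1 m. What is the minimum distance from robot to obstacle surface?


center_dist = sqrt((8.0-2.2)^2 + (1.8-2.2)^2)
= sqrt(33.64 + 0.16)
= 5.8138
min_dist = center_dist - radius = 5.8138 - 1.1 = 4.7138 m


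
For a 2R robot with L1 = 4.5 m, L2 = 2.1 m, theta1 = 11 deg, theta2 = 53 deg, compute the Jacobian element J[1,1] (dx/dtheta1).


J[1,1] = -L1*sin(t1) - L2*sin(t1+t2)
= -4.5*sin(11) - 2.1*sin(64)
= -2.7461


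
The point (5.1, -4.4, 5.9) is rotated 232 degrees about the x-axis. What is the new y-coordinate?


Rotation about x-axis: y' = y*cos(theta) - z*sin(theta)
= -4.4 * -0.6157 - 5.9 * -0.788
= 7.3582


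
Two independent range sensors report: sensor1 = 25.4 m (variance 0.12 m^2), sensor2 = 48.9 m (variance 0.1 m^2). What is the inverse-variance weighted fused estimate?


w1 = (1/var1) / (1/var1 + 1/var2)
   = 8.3333 / (8.3333 + 10.0) = 0.4545
w2 = 1 - w1 = 0.5455
fused = w1*s1 + w2*s2 = 11.5455 + 26.6727
= 38.2182 m


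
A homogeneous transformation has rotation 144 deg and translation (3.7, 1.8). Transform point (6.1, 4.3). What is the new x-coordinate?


x' = cos(theta)*px - sin(theta)*py + tx
= -0.809*6.1 - 0.5878*4.3 + 3.7
= -3.7625


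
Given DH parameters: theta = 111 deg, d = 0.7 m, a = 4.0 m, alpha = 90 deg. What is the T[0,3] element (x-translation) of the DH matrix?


T[0,3] = a * cos(theta)
= 4.0 * cos(111 deg)
= 4.0 * -0.3584
= -1.4335


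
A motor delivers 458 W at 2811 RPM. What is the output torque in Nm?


omega = 2811 * 2*pi/60 = 294.3672 rad/s
tau = P / omega = 458 / 294.3672
= 1.5559 Nm


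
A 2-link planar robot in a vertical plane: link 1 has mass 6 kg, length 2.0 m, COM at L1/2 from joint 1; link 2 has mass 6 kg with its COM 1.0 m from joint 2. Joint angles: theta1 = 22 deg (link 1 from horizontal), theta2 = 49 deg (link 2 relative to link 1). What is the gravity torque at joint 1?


Horizontal distance from joint 1 to link-1 COM:
  x_c1 = (L1/2)*cos(t1) = 1.0 * 0.9272 = 0.9272 m
Horizontal distance from joint 1 to link-2 COM:
  x_c2 = L1*cos(t1) + Lc2*cos(t1+t2)
       = 2.0*0.9272 + 1.0*0.3256 = 2.1799 m
tau1 = m1*g*x_c1 + m2*g*x_c2
     = 6*9.81*0.9272 + 6*9.81*2.1799
     = 54.574 + 128.311
     = 182.8851 Nm


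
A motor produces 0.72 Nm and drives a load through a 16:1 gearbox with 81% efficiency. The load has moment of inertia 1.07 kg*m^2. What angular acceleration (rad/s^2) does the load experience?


tau_out = tau_motor * N * eta
= 0.72 * 16 * 0.81 = 9.3312 Nm
alpha = tau_out / I = 9.3312 / 1.07
= 8.7207 rad/s^2


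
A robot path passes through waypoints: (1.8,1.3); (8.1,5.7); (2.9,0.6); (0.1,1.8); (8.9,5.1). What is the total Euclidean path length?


Segment lengths:
  seg1 = sqrt((6.3)^2 + (4.4)^2) = 7.6844
  seg2 = sqrt((-5.2)^2 + (-5.1)^2) = 7.2835
  seg3 = sqrt((-2.8)^2 + (1.2)^2) = 3.0463
  seg4 = sqrt((8.8)^2 + (3.3)^2) = 9.3984
Total = 27.4127


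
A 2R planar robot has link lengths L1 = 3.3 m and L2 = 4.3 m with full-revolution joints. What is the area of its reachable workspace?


r_max = L1 + L2 = 7.6 m
r_min = |L1 - L2| = 1.0 m
Area = pi*(r_max^2 - r_min^2)
= pi*(57.76 - 1.0)
= pi * 56.76
= 178.3168 m^2


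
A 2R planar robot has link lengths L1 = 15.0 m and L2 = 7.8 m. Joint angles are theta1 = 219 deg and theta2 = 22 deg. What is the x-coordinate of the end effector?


Convert angles to radians: theta1 = 3.8223, theta2 = 0.384
x = L1*cos(theta1) + L2*cos(theta1+theta2)
x = -11.6572 + -3.7815
x = -15.4387


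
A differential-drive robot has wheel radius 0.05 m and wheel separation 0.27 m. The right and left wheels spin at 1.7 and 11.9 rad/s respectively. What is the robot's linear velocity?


vR = r*wR = 0.05*1.7 = 0.085 m/s
vL = r*wL = 0.05*11.9 = 0.595 m/s
v = (vR+vL)/2 = 0.34 m/s
omega = (vR-vL)/L = -1.8889 rad/s
linear velocity = 0.34 m/s


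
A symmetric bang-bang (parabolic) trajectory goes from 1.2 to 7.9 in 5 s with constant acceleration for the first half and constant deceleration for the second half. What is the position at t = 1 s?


Symmetric rest-to-rest: each phase covers (pf-p0)/2 in time T/2. 0.5*a*(T/2)^2 = (pf-p0)/2 => a = 4*(pf-p0)/T^2
a = 4*(7.9-1.2)/5^2 = 1.072
t = 1 is in the acceleration phase (t <= T/2).
p = p0 + 0.5*a*t^2 = 1.2 + 0.5*1.072*1^2
= 1.736


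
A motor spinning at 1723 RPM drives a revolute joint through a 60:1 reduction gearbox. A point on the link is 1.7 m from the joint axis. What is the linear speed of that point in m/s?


omega_motor = 1723 * 2*pi/60 = 180.4321 rad/s
omega_joint = omega_motor / 60 = 3.0072 rad/s
v = omega_joint * r = 3.0072 * 1.7
= 5.1122 m/s


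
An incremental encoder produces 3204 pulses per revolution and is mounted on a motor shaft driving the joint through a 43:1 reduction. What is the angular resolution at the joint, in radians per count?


counts per rev = 3204
effective counts at joint = 3204 * 43 = 137772
resolution = 2*pi / 137772
= 4.5606e-05 rad/count


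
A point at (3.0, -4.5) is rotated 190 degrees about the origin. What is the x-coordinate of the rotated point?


x' = x*cos(theta) - y*sin(theta)
cos(190 deg) = -0.9848, sin(190 deg) = -0.1736
x' = 3.0 * -0.9848 - -4.5 * -0.1736
= -2.9544 - 0.7814
= -3.7358


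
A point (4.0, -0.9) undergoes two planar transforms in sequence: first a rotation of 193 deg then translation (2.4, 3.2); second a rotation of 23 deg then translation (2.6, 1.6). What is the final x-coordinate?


After transform 1:
x1 = cos(193)*4.0 - sin(193)*-0.9 + 2.4 = -1.6999
y1 = sin(193)*4.0 + cos(193)*-0.9 + 3.2 = 3.1771
After transform 2:
x2 = cos(23)*-1.6999 - sin(23)*3.1771 + 2.6
= -0.2062


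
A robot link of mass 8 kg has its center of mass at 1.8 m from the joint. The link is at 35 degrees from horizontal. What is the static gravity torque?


tau = m*g*L*cos(angle)
= 8 * 9.81 * 1.8 * cos(35 deg)
= 8 * 9.81 * 1.8 * 0.8192
= 115.7167 Nm


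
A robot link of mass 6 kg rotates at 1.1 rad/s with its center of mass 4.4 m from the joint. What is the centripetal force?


F = m * omega^2 * r
= 6 * 1.1^2 * 4.4
= 6 * 1.21 * 4.4
= 31.944 N


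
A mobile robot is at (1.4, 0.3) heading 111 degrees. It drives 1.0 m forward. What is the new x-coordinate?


x_new = x0 + d*cos(theta)
= 1.4 + 1.0*cos(111)
= 1.4 + -0.3584
= 1.0416


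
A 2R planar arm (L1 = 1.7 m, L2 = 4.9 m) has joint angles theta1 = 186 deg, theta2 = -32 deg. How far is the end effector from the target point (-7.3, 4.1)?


End effector via forward kinematics:
x = L1*cos(t1) + L2*cos(t1+t2) = -6.0948
y = L1*sin(t1) + L2*sin(t1+t2) = 1.9703
Distance to target:
d = sqrt((-7.3 - -6.0948)^2 + (4.1 - 1.9703)^2)
= sqrt(1.4526 + 4.5355)
= 2.4471 m


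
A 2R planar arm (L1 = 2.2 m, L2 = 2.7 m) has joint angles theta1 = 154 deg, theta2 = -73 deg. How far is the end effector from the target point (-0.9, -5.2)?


End effector via forward kinematics:
x = L1*cos(t1) + L2*cos(t1+t2) = -1.555
y = L1*sin(t1) + L2*sin(t1+t2) = 3.6312
Distance to target:
d = sqrt((-0.9 - -1.555)^2 + (-5.2 - 3.6312)^2)
= sqrt(0.429 + 77.9897)
= 8.8554 m


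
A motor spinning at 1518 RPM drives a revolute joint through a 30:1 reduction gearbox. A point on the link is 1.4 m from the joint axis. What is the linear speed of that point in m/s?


omega_motor = 1518 * 2*pi/60 = 158.9646 rad/s
omega_joint = omega_motor / 30 = 5.2988 rad/s
v = omega_joint * r = 5.2988 * 1.4
= 7.4183 m/s


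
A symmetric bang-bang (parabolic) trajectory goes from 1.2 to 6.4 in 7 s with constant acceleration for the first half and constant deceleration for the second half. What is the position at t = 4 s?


Symmetric rest-to-rest: each phase covers (pf-p0)/2 in time T/2. 0.5*a*(T/2)^2 = (pf-p0)/2 => a = 4*(pf-p0)/T^2
a = 4*(6.4-1.2)/7^2 = 0.4245
t = 4 is in the deceleration phase (t > T/2).
p = pf - 0.5*a*(T-t)^2 = 6.4 - 0.5*0.4245*3^2
= 4.4898


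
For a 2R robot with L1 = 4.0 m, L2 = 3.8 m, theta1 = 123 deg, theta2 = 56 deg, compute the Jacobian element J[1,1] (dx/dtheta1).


J[1,1] = -L1*sin(t1) - L2*sin(t1+t2)
= -4.0*sin(123) - 3.8*sin(179)
= -3.421


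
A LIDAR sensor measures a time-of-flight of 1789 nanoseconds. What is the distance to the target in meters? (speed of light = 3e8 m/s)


tof = 1789 ns = 1.789e-06 s
dist = c * tof / 2
= 3e8 * 1.789e-06 / 2
= 268.35 m


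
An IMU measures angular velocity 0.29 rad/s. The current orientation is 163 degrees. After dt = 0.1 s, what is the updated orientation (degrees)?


delta_theta = w * dt = 0.29 * 0.1 = 0.029 rad
= 1.6616 deg
theta_new = 163 + 1.6616 = 164.6616 deg


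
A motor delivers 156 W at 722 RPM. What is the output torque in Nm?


omega = 722 * 2*pi/60 = 75.6077 rad/s
tau = P / omega = 156 / 75.6077
= 2.0633 Nm


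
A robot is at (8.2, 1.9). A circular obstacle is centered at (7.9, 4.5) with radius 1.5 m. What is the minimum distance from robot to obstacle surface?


center_dist = sqrt((8.2-7.9)^2 + (1.9-4.5)^2)
= sqrt(0.09 + 6.76)
= 2.6173
min_dist = center_dist - radius = 2.6173 - 1.5 = 1.1173 m


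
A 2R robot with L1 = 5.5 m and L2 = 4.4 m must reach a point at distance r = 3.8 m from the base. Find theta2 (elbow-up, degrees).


cos(theta2) = (r^2 - L1^2 - L2^2) / (2*L1*L2)
cos(theta2) = (14.44 - 30.25 - 19.36) / 48.4
cos(theta2) = -0.726653
theta2 = 136.6065 degrees


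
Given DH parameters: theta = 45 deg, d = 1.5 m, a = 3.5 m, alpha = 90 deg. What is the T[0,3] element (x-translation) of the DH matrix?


T[0,3] = a * cos(theta)
= 3.5 * cos(45 deg)
= 3.5 * 0.7071
= 2.4749


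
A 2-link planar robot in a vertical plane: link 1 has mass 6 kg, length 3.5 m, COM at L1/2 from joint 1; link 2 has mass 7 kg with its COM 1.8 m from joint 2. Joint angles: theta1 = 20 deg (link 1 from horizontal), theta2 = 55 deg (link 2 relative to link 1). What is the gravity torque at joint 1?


Horizontal distance from joint 1 to link-1 COM:
  x_c1 = (L1/2)*cos(t1) = 1.75 * 0.9397 = 1.6445 m
Horizontal distance from joint 1 to link-2 COM:
  x_c2 = L1*cos(t1) + Lc2*cos(t1+t2)
       = 3.5*0.9397 + 1.8*0.2588 = 3.7548 m
tau1 = m1*g*x_c1 + m2*g*x_c2
     = 6*9.81*1.6445 + 7*9.81*3.7548
     = 96.793 + 257.842
     = 354.635 Nm


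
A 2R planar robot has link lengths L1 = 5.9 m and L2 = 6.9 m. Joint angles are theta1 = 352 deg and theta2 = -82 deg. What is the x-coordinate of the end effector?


Convert angles to radians: theta1 = 6.1436, theta2 = -1.4312
x = L1*cos(theta1) + L2*cos(theta1+theta2)
x = 5.8426 + -0.0
x = 5.8426


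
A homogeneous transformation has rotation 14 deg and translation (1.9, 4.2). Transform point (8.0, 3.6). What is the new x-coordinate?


x' = cos(theta)*px - sin(theta)*py + tx
= 0.9703*8.0 - 0.2419*3.6 + 1.9
= 8.7914


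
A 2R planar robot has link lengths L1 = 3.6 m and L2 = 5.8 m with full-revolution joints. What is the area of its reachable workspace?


r_max = L1 + L2 = 9.4 m
r_min = |L1 - L2| = 2.2 m
Area = pi*(r_max^2 - r_min^2)
= pi*(88.36 - 4.84)
= pi * 83.52
= 262.3858 m^2


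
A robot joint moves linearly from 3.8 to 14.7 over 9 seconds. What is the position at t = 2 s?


s = t/T = 2/9 = 0.2222
p(t) = p0 + (pf-p0)*s
= 3.8 + (14.7 - 3.8) * 0.2222
= 6.2222


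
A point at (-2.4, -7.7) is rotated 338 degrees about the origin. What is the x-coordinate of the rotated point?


x' = x*cos(theta) - y*sin(theta)
cos(338 deg) = 0.9272, sin(338 deg) = -0.3746
x' = -2.4 * 0.9272 - -7.7 * -0.3746
= -2.2252 - 2.8845
= -5.1097


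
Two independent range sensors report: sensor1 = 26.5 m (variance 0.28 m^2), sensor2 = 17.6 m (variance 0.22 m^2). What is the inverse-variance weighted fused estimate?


w1 = (1/var1) / (1/var1 + 1/var2)
   = 3.5714 / (3.5714 + 4.5455) = 0.44
w2 = 1 - w1 = 0.56
fused = w1*s1 + w2*s2 = 11.66 + 9.856
= 21.516 m


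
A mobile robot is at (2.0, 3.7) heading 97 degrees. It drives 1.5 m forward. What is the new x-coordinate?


x_new = x0 + d*cos(theta)
= 2.0 + 1.5*cos(97)
= 2.0 + -0.1828
= 1.8172


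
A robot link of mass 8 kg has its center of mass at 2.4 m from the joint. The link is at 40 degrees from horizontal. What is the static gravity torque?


tau = m*g*L*cos(angle)
= 8 * 9.81 * 2.4 * cos(40 deg)
= 8 * 9.81 * 2.4 * 0.766
= 144.286 Nm


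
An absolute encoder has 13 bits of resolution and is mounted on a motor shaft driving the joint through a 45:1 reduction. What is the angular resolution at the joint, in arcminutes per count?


counts = 2^13 = 8192
effective counts at joint = 8192 * 45 = 368640
resolution = 360*60 / 368640
= 0.0586 arcmin/count


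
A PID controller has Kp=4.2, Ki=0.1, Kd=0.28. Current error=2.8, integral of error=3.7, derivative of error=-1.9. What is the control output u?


u = Kp*e + Ki*int(e) + Kd*de/dt
= 4.2*2.8 + 0.1*3.7 + 0.28*(-1.9)
= 11.76 + 0.37 + -0.532
= 11.598


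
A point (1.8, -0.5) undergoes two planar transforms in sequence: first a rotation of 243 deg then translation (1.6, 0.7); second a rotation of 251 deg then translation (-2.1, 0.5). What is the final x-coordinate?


After transform 1:
x1 = cos(243)*1.8 - sin(243)*-0.5 + 1.6 = 0.3373
y1 = sin(243)*1.8 + cos(243)*-0.5 + 0.7 = -0.6768
After transform 2:
x2 = cos(251)*0.3373 - sin(251)*-0.6768 + -2.1
= -2.8498


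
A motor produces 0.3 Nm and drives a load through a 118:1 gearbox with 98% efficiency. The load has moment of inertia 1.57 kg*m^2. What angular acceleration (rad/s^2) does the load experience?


tau_out = tau_motor * N * eta
= 0.3 * 118 * 0.98 = 34.692 Nm
alpha = tau_out / I = 34.692 / 1.57
= 22.0968 rad/s^2


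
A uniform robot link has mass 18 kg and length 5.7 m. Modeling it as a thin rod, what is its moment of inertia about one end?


I = (1/3) * m * L^2
= (1/3) * 18 * 5.7^2
= 0.333333 * 18 * 32.49
= 194.94 kg*m^2


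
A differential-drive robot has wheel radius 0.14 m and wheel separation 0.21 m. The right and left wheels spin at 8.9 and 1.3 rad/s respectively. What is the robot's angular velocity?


vR = r*wR = 0.14*8.9 = 1.246 m/s
vL = r*wL = 0.14*1.3 = 0.182 m/s
v = (vR+vL)/2 = 0.714 m/s
omega = (vR-vL)/L = 5.0667 rad/s
angular velocity = 5.0667 rad/s


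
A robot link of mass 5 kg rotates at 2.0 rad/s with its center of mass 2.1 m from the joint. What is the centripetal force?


F = m * omega^2 * r
= 5 * 2.0^2 * 2.1
= 5 * 4.0 * 2.1
= 42.0 N


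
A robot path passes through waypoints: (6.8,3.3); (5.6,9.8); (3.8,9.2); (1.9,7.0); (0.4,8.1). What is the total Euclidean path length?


Segment lengths:
  seg1 = sqrt((-1.2)^2 + (6.5)^2) = 6.6098
  seg2 = sqrt((-1.8)^2 + (-0.6)^2) = 1.8974
  seg3 = sqrt((-1.9)^2 + (-2.2)^2) = 2.9069
  seg4 = sqrt((-1.5)^2 + (1.1)^2) = 1.8601
Total = 13.2742


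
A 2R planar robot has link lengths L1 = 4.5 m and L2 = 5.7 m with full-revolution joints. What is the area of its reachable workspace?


r_max = L1 + L2 = 10.2 m
r_min = |L1 - L2| = 1.2 m
Area = pi*(r_max^2 - r_min^2)
= pi*(104.04 - 1.44)
= pi * 102.6
= 322.3274 m^2


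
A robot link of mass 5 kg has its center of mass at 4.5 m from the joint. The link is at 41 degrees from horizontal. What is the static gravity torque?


tau = m*g*L*cos(angle)
= 5 * 9.81 * 4.5 * cos(41 deg)
= 5 * 9.81 * 4.5 * 0.7547
= 166.5833 Nm


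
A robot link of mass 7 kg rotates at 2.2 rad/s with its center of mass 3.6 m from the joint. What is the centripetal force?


F = m * omega^2 * r
= 7 * 2.2^2 * 3.6
= 7 * 4.84 * 3.6
= 121.968 N


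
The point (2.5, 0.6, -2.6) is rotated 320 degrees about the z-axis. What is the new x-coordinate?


Rotation about z-axis: x' = x*cos(theta) - y*sin(theta)
= 2.5 * 0.766 - 0.6 * -0.6428
= 2.3008


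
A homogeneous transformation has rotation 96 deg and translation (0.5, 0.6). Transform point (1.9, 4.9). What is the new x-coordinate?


x' = cos(theta)*px - sin(theta)*py + tx
= -0.1045*1.9 - 0.9945*4.9 + 0.5
= -4.5718


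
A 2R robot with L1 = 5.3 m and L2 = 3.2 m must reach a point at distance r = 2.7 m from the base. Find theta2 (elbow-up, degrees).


cos(theta2) = (r^2 - L1^2 - L2^2) / (2*L1*L2)
cos(theta2) = (7.29 - 28.09 - 10.24) / 33.92
cos(theta2) = -0.915094
theta2 = 156.2191 degrees


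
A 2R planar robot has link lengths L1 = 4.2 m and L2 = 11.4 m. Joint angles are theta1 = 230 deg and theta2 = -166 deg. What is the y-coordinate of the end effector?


Convert angles to radians: theta1 = 4.0143, theta2 = -2.8972
y = L1*sin(theta1) + L2*sin(theta1+theta2)
y = -3.2174 + 10.2463
y = 7.0289


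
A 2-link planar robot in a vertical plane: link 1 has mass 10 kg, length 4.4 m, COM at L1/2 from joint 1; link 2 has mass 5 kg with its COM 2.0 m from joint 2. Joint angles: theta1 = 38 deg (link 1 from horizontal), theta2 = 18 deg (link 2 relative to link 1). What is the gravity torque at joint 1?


Horizontal distance from joint 1 to link-1 COM:
  x_c1 = (L1/2)*cos(t1) = 2.2 * 0.788 = 1.7336 m
Horizontal distance from joint 1 to link-2 COM:
  x_c2 = L1*cos(t1) + Lc2*cos(t1+t2)
       = 4.4*0.788 + 2.0*0.5592 = 4.5856 m
tau1 = m1*g*x_c1 + m2*g*x_c2
     = 10*9.81*1.7336 + 5*9.81*4.5856
     = 170.0685 + 224.9253
     = 394.9938 Nm


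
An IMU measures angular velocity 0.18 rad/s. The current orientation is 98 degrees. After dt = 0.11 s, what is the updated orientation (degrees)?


delta_theta = w * dt = 0.18 * 0.11 = 0.0198 rad
= 1.1345 deg
theta_new = 98 + 1.1345 = 99.1345 deg


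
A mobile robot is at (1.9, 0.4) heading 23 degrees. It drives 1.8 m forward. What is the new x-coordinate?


x_new = x0 + d*cos(theta)
= 1.9 + 1.8*cos(23)
= 1.9 + 1.6569
= 3.5569


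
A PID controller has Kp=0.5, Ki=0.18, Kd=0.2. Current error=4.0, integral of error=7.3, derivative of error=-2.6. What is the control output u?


u = Kp*e + Ki*int(e) + Kd*de/dt
= 0.5*4.0 + 0.18*7.3 + 0.2*(-2.6)
= 2.0 + 1.314 + -0.52
= 2.794


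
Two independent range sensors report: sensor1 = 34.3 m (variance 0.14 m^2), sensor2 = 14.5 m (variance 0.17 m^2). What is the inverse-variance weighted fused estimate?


w1 = (1/var1) / (1/var1 + 1/var2)
   = 7.1429 / (7.1429 + 5.8824) = 0.5484
w2 = 1 - w1 = 0.4516
fused = w1*s1 + w2*s2 = 18.8097 + 6.5484
= 25.3581 m


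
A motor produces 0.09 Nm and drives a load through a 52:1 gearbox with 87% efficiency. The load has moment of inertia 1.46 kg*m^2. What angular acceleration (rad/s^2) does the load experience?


tau_out = tau_motor * N * eta
= 0.09 * 52 * 0.87 = 4.0716 Nm
alpha = tau_out / I = 4.0716 / 1.46
= 2.7888 rad/s^2


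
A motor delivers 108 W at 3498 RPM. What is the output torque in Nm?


omega = 3498 * 2*pi/60 = 366.3097 rad/s
tau = P / omega = 108 / 366.3097
= 0.2948 Nm


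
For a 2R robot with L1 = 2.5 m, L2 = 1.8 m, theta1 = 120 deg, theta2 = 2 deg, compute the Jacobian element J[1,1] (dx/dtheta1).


J[1,1] = -L1*sin(t1) - L2*sin(t1+t2)
= -2.5*sin(120) - 1.8*sin(122)
= -3.6916


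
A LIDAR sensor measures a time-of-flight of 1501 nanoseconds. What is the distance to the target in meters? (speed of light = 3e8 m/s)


tof = 1501 ns = 1.501e-06 s
dist = c * tof / 2
= 3e8 * 1.501e-06 / 2
= 225.15 m


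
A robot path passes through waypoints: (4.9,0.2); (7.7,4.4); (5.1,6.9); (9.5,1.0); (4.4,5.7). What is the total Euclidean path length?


Segment lengths:
  seg1 = sqrt((2.8)^2 + (4.2)^2) = 5.0478
  seg2 = sqrt((-2.6)^2 + (2.5)^2) = 3.6069
  seg3 = sqrt((4.4)^2 + (-5.9)^2) = 7.36
  seg4 = sqrt((-5.1)^2 + (4.7)^2) = 6.9354
Total = 22.9502


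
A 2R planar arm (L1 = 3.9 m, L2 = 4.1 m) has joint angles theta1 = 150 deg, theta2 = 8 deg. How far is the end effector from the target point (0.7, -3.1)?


End effector via forward kinematics:
x = L1*cos(t1) + L2*cos(t1+t2) = -7.179
y = L1*sin(t1) + L2*sin(t1+t2) = 3.4859
Distance to target:
d = sqrt((0.7 - -7.179)^2 + (-3.1 - 3.4859)^2)
= sqrt(62.0779 + 43.3739)
= 10.269 m


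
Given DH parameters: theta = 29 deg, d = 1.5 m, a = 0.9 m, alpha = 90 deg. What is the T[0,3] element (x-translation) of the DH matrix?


T[0,3] = a * cos(theta)
= 0.9 * cos(29 deg)
= 0.9 * 0.8746
= 0.7872


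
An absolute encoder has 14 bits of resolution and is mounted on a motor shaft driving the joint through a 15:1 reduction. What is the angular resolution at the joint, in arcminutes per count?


counts = 2^14 = 16384
effective counts at joint = 16384 * 15 = 245760
resolution = 360*60 / 245760
= 0.0879 arcmin/count


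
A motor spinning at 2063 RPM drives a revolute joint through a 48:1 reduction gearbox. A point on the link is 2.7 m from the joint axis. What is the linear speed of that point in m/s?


omega_motor = 2063 * 2*pi/60 = 216.0369 rad/s
omega_joint = omega_motor / 48 = 4.5008 rad/s
v = omega_joint * r = 4.5008 * 2.7
= 12.1521 m/s


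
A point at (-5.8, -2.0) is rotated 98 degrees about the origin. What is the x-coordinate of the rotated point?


x' = x*cos(theta) - y*sin(theta)
cos(98 deg) = -0.1392, sin(98 deg) = 0.9903
x' = -5.8 * -0.1392 - -2.0 * 0.9903
= 0.8072 - -1.9805
= 2.7877


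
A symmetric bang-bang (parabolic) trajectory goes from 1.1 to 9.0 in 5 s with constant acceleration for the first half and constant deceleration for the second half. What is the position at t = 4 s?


Symmetric rest-to-rest: each phase covers (pf-p0)/2 in time T/2. 0.5*a*(T/2)^2 = (pf-p0)/2 => a = 4*(pf-p0)/T^2
a = 4*(9.0-1.1)/5^2 = 1.264
t = 4 is in the deceleration phase (t > T/2).
p = pf - 0.5*a*(T-t)^2 = 9.0 - 0.5*1.264*1^2
= 8.368


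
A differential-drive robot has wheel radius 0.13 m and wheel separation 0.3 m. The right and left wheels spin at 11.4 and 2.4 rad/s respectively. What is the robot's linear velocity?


vR = r*wR = 0.13*11.4 = 1.482 m/s
vL = r*wL = 0.13*2.4 = 0.312 m/s
v = (vR+vL)/2 = 0.897 m/s
omega = (vR-vL)/L = 3.9 rad/s
linear velocity = 0.897 m/s


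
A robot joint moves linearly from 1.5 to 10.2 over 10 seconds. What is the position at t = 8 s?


s = t/T = 8/10 = 0.8
p(t) = p0 + (pf-p0)*s
= 1.5 + (10.2 - 1.5) * 0.8
= 8.46


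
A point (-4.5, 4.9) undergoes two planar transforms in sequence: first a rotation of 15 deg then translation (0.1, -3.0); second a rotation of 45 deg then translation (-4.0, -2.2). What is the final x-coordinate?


After transform 1:
x1 = cos(15)*-4.5 - sin(15)*4.9 + 0.1 = -5.5149
y1 = sin(15)*-4.5 + cos(15)*4.9 + -3.0 = 0.5684
After transform 2:
x2 = cos(45)*-5.5149 - sin(45)*0.5684 + -4.0
= -8.3015


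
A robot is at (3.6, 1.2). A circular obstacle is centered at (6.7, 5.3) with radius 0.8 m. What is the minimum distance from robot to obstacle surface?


center_dist = sqrt((3.6-6.7)^2 + (1.2-5.3)^2)
= sqrt(9.61 + 16.81)
= 5.14
min_dist = center_dist - radius = 5.14 - 0.8 = 4.34 m


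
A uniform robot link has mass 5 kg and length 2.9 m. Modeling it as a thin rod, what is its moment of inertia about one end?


I = (1/3) * m * L^2
= (1/3) * 5 * 2.9^2
= 0.333333 * 5 * 8.41
= 14.0167 kg*m^2


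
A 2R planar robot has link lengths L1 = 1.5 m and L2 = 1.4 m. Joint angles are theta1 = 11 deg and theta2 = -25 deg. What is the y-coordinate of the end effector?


Convert angles to radians: theta1 = 0.192, theta2 = -0.4363
y = L1*sin(theta1) + L2*sin(theta1+theta2)
y = 0.2862 + -0.3387
y = -0.0525


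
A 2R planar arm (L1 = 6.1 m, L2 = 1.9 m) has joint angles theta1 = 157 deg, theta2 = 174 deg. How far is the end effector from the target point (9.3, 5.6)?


End effector via forward kinematics:
x = L1*cos(t1) + L2*cos(t1+t2) = -3.9533
y = L1*sin(t1) + L2*sin(t1+t2) = 1.4623
Distance to target:
d = sqrt((9.3 - -3.9533)^2 + (5.6 - 1.4623)^2)
= sqrt(175.65 + 17.1204)
= 13.8842 m


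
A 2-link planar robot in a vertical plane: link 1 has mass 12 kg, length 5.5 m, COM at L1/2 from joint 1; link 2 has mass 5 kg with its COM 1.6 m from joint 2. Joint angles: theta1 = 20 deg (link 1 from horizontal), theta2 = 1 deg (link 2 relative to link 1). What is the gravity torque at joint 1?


Horizontal distance from joint 1 to link-1 COM:
  x_c1 = (L1/2)*cos(t1) = 2.75 * 0.9397 = 2.5842 m
Horizontal distance from joint 1 to link-2 COM:
  x_c2 = L1*cos(t1) + Lc2*cos(t1+t2)
       = 5.5*0.9397 + 1.6*0.9336 = 6.662 m
tau1 = m1*g*x_c1 + m2*g*x_c2
     = 12*9.81*2.5842 + 5*9.81*6.662
     = 304.2067 + 326.773
     = 630.9797 Nm


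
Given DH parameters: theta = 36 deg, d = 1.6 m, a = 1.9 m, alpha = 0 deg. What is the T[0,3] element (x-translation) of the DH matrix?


T[0,3] = a * cos(theta)
= 1.9 * cos(36 deg)
= 1.9 * 0.809
= 1.5371


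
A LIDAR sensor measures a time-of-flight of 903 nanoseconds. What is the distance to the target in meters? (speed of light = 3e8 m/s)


tof = 903 ns = 9.03e-07 s
dist = c * tof / 2
= 3e8 * 9.03e-07 / 2
= 135.45 m


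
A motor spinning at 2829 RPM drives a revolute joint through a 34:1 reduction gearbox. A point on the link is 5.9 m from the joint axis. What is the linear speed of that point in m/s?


omega_motor = 2829 * 2*pi/60 = 296.2522 rad/s
omega_joint = omega_motor / 34 = 8.7133 rad/s
v = omega_joint * r = 8.7133 * 5.9
= 51.4085 m/s


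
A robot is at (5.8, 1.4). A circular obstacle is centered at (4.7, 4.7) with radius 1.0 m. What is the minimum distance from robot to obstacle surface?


center_dist = sqrt((5.8-4.7)^2 + (1.4-4.7)^2)
= sqrt(1.21 + 10.89)
= 3.4785
min_dist = center_dist - radius = 3.4785 - 1.0 = 2.4785 m


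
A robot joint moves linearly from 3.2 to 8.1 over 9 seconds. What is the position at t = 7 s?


s = t/T = 7/9 = 0.7778
p(t) = p0 + (pf-p0)*s
= 3.2 + (8.1 - 3.2) * 0.7778
= 7.0111


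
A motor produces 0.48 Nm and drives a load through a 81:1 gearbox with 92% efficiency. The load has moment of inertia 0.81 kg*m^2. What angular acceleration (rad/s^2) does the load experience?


tau_out = tau_motor * N * eta
= 0.48 * 81 * 0.92 = 35.7696 Nm
alpha = tau_out / I = 35.7696 / 0.81
= 44.16 rad/s^2


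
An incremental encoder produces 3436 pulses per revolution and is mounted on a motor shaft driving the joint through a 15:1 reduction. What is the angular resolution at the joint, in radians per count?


counts per rev = 3436
effective counts at joint = 3436 * 15 = 51540
resolution = 2*pi / 51540
= 1.2191e-04 rad/count


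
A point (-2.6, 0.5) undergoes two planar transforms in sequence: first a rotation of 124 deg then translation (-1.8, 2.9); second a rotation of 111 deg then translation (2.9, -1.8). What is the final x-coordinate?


After transform 1:
x1 = cos(124)*-2.6 - sin(124)*0.5 + -1.8 = -0.7606
y1 = sin(124)*-2.6 + cos(124)*0.5 + 2.9 = 0.4649
After transform 2:
x2 = cos(111)*-0.7606 - sin(111)*0.4649 + 2.9
= 2.7386


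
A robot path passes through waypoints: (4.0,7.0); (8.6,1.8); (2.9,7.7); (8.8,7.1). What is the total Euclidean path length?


Segment lengths:
  seg1 = sqrt((4.6)^2 + (-5.2)^2) = 6.9426
  seg2 = sqrt((-5.7)^2 + (5.9)^2) = 8.2037
  seg3 = sqrt((5.9)^2 + (-0.6)^2) = 5.9304
Total = 21.0767


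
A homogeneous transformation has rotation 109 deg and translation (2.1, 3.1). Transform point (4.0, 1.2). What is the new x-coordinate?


x' = cos(theta)*px - sin(theta)*py + tx
= -0.3256*4.0 - 0.9455*1.2 + 2.1
= -0.3369


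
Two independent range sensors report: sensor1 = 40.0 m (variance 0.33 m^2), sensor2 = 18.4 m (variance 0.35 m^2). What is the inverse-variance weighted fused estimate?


w1 = (1/var1) / (1/var1 + 1/var2)
   = 3.0303 / (3.0303 + 2.8571) = 0.5147
w2 = 1 - w1 = 0.4853
fused = w1*s1 + w2*s2 = 20.5882 + 8.9294
= 29.5176 m


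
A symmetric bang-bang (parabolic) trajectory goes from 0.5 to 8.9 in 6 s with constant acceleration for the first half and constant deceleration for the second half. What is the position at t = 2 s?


Symmetric rest-to-rest: each phase covers (pf-p0)/2 in time T/2. 0.5*a*(T/2)^2 = (pf-p0)/2 => a = 4*(pf-p0)/T^2
a = 4*(8.9-0.5)/6^2 = 0.9333
t = 2 is in the acceleration phase (t <= T/2).
p = p0 + 0.5*a*t^2 = 0.5 + 0.5*0.9333*2^2
= 2.3667


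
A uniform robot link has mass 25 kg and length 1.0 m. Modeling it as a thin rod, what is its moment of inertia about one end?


I = (1/3) * m * L^2
= (1/3) * 25 * 1.0^2
= 0.333333 * 25 * 1.0
= 8.3333 kg*m^2
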